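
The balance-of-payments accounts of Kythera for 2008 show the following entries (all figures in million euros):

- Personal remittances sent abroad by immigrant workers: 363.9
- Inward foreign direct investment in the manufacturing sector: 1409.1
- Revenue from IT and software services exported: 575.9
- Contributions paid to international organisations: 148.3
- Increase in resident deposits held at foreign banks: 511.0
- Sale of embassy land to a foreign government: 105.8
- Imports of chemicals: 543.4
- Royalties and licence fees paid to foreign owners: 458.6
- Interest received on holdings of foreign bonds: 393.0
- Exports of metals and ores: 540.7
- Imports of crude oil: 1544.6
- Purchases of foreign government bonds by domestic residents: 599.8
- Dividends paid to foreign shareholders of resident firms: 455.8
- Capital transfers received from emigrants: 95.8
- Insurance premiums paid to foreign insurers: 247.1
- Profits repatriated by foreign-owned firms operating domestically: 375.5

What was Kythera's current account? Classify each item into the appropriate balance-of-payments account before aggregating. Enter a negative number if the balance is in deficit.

Goods: -1544.6 - 543.4 + 540.7 = -1547.3
Services: -458.6 - 247.1 + 575.9 = -129.8
Primary income: -455.8 - 375.5 + 393.0 = -438.3
Secondary income: -363.9 - 148.3 = -512.2
Current account = (-1547.3) + (-129.8) + (-438.3) + (-512.2) = -2627.6
(Excluded from the current account — financial account: inward foreign direct investment in the manufacturing sector 1409.1, increase in resident deposits held at foreign banks 511.0, purchases of foreign government bonds by domestic residents 599.8; capital account: sale of embassy land to a foreign government 105.8, capital transfers received from emigrants 95.8.)

-2627.6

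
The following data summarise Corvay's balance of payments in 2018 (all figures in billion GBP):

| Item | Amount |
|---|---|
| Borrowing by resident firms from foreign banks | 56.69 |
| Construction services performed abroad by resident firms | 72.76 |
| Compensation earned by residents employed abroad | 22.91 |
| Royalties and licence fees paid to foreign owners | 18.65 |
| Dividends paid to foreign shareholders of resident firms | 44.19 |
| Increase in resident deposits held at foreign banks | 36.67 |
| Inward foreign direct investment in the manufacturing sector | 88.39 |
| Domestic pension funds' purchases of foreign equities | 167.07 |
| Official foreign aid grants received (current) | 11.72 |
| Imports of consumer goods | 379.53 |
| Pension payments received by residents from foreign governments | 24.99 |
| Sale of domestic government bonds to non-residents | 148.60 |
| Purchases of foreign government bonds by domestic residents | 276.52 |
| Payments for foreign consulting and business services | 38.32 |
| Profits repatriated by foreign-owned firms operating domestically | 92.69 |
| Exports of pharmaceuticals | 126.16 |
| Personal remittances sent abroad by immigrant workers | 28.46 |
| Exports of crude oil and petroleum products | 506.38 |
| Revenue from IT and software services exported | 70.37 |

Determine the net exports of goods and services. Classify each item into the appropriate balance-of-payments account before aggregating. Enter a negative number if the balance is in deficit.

339.17

Goods: -379.53 + 506.38 + 126.16 = 253.01
Services: 70.37 - 18.65 + 72.76 - 38.32 = 86.16
Trade balance = 253.01 + 86.16 = 339.17
(Excluded from the trade balance — financial account: borrowing by resident firms from foreign banks 56.69, increase in resident deposits held at foreign banks 36.67, inward foreign direct investment in the manufacturing sector 88.39, domestic pension funds' purchases of foreign equities 167.07, sale of domestic government bonds to non-residents 148.60, purchases of foreign government bonds by domestic residents 276.52; primary income: compensation earned by residents employed abroad 22.91, dividends paid to foreign shareholders of resident firms 44.19, profits repatriated by foreign-owned firms operating domestically 92.69; secondary income: official foreign aid grants received (current) 11.72, pension payments received by residents from foreign governments 24.99, personal remittances sent abroad by immigrant workers 28.46.)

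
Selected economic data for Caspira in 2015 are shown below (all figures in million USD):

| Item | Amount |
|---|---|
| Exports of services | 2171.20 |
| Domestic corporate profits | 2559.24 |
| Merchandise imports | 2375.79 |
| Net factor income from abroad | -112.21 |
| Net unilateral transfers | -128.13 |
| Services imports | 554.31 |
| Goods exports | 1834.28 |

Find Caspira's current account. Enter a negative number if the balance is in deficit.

835.04

Goods balance = 1834.28 - 2375.79 = -541.51
Services balance = 2171.20 - 554.31 = 1616.89
Trade balance (goods + services) = -541.51 + 1616.89 = 1075.38
Net primary income = -112.21
Net secondary income = -128.13
Current account = 1075.38 + (-112.21) + (-128.13) = 835.04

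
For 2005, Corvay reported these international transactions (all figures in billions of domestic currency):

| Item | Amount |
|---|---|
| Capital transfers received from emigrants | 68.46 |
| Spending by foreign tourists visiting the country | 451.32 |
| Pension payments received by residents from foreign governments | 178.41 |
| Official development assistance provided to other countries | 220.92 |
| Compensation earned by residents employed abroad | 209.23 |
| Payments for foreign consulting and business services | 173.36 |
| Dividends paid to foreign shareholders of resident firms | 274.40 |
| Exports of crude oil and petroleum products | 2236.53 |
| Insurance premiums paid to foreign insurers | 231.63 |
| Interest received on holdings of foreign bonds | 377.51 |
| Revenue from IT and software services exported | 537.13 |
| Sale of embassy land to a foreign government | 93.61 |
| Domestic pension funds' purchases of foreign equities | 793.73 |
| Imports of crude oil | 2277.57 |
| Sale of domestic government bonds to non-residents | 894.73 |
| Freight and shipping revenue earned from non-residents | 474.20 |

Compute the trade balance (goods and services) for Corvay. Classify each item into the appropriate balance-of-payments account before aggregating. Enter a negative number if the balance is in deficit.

Goods: 2236.53 - 2277.57 = -41.04
Services: 451.32 - 173.36 + 474.20 + 537.13 - 231.63 = 1057.66
Trade balance = -41.04 + 1057.66 = 1016.62
(Excluded from the trade balance — capital account: capital transfers received from emigrants 68.46, sale of embassy land to a foreign government 93.61; secondary income: pension payments received by residents from foreign governments 178.41, official development assistance provided to other countries 220.92; primary income: compensation earned by residents employed abroad 209.23, dividends paid to foreign shareholders of resident firms 274.40, interest received on holdings of foreign bonds 377.51; financial account: domestic pension funds' purchases of foreign equities 793.73, sale of domestic government bonds to non-residents 894.73.)

1016.62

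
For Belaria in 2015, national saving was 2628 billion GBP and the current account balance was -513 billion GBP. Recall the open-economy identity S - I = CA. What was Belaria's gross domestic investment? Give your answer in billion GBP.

3141

I = S - CA = 2628 - (-513) = 3141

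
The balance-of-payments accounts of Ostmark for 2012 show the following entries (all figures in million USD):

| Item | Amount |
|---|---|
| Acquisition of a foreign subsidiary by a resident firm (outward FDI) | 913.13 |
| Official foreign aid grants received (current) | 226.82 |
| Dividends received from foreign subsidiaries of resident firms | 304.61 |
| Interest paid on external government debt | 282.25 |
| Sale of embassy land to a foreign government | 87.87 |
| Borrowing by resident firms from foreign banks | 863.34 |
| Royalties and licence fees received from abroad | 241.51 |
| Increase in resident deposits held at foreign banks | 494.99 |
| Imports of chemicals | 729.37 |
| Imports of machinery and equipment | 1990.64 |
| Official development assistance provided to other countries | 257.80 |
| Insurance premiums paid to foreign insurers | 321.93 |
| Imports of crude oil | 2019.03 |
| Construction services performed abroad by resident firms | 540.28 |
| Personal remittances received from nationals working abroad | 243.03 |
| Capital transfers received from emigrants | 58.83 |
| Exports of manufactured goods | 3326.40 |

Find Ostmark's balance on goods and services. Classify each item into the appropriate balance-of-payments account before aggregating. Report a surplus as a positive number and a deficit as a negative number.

-952.78

Goods: -2019.03 - 1990.64 + 3326.40 - 729.37 = -1412.64
Services: 241.51 + 540.28 - 321.93 = 459.86
Trade balance = -1412.64 + 459.86 = -952.78
(Excluded from the trade balance — financial account: acquisition of a foreign subsidiary by a resident firm (outward FDI) 913.13, borrowing by resident firms from foreign banks 863.34, increase in resident deposits held at foreign banks 494.99; secondary income: official foreign aid grants received (current) 226.82, official development assistance provided to other countries 257.80, personal remittances received from nationals working abroad 243.03; primary income: dividends received from foreign subsidiaries of resident firms 304.61, interest paid on external government debt 282.25; capital account: sale of embassy land to a foreign government 87.87, capital transfers received from emigrants 58.83.)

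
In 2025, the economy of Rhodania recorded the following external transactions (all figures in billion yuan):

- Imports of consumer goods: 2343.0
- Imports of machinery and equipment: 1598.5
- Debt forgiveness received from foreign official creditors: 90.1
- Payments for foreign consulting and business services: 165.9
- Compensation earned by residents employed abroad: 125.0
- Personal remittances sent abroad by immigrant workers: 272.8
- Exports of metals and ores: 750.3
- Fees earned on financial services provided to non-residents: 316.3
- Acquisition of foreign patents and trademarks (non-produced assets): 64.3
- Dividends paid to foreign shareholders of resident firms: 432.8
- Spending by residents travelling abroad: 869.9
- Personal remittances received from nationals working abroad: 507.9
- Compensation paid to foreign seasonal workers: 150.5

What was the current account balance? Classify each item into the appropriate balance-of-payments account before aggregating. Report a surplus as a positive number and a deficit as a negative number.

-4133.9

Goods: -1598.5 + 750.3 - 2343.0 = -3191.2
Services: -869.9 + 316.3 - 165.9 = -719.5
Primary income: -432.8 + 125.0 - 150.5 = -458.3
Secondary income: 507.9 - 272.8 = 235.1
Current account = (-3191.2) + (-719.5) + (-458.3) + 235.1 = -4133.9
(Excluded from the current account — capital account: debt forgiveness received from foreign official creditors 90.1, acquisition of foreign patents and trademarks (non-produced assets) 64.3.)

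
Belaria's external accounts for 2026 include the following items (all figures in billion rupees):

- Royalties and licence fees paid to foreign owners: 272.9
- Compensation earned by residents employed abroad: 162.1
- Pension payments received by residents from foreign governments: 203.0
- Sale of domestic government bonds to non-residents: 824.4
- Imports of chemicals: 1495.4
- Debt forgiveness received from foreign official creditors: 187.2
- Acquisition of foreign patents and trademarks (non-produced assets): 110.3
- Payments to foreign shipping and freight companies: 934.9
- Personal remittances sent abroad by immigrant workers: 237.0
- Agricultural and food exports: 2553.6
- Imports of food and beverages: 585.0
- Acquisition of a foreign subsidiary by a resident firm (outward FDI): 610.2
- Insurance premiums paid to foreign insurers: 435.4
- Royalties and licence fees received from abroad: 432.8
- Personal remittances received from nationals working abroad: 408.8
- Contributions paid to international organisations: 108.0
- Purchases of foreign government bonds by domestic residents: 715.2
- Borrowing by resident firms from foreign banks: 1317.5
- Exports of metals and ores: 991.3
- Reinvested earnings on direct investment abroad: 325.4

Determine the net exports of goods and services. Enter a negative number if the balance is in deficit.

Goods: -585.0 + 2553.6 - 1495.4 + 991.3 = 1464.5
Services: -272.9 + 432.8 - 435.4 - 934.9 = -1210.4
Trade balance = 1464.5 + (-1210.4) = 254.1
(Excluded from the trade balance — primary income: compensation earned by residents employed abroad 162.1, reinvested earnings on direct investment abroad 325.4; secondary income: pension payments received by residents from foreign governments 203.0, personal remittances sent abroad by immigrant workers 237.0, personal remittances received from nationals working abroad 408.8, contributions paid to international organisations 108.0; financial account: sale of domestic government bonds to non-residents 824.4, acquisition of a foreign subsidiary by a resident firm (outward FDI) 610.2, purchases of foreign government bonds by domestic residents 715.2, borrowing by resident firms from foreign banks 1317.5; capital account: debt forgiveness received from foreign official creditors 187.2, acquisition of foreign patents and trademarks (non-produced assets) 110.3.)

254.1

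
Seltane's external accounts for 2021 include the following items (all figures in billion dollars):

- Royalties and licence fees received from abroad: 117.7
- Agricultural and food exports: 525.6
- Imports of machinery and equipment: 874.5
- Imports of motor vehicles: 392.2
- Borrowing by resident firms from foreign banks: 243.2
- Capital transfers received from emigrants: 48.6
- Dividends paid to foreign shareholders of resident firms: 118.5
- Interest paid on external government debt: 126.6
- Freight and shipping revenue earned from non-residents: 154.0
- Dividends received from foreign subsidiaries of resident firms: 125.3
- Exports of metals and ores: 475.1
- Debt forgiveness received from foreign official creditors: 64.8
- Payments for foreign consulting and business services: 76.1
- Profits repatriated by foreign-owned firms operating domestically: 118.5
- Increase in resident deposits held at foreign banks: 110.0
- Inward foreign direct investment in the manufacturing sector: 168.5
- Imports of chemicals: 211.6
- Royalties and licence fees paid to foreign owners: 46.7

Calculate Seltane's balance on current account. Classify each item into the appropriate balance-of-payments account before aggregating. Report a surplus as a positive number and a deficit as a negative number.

-567.0

Goods: 475.1 - 392.2 - 874.5 - 211.6 + 525.6 = -477.6
Services: 117.7 - 76.1 + 154.0 - 46.7 = 148.9
Primary income: -118.5 + 125.3 - 118.5 - 126.6 = -238.3
Current account = (-477.6) + 148.9 + (-238.3) = -567.0
(Excluded from the current account — financial account: borrowing by resident firms from foreign banks 243.2, increase in resident deposits held at foreign banks 110.0, inward foreign direct investment in the manufacturing sector 168.5; capital account: capital transfers received from emigrants 48.6, debt forgiveness received from foreign official creditors 64.8.)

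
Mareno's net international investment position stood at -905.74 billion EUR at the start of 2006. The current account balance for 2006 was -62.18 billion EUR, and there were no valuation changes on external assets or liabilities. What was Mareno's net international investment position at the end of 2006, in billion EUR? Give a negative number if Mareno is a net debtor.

With no valuation effects, change in NIIP = current account = -62.18
End-of-year NIIP = -905.74 + (-62.18) = -967.92

-967.92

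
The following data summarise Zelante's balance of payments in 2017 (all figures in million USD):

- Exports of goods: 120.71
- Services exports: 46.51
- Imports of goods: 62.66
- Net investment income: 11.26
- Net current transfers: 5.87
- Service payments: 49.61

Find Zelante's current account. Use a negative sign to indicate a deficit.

Goods balance = 120.71 - 62.66 = 58.05
Services balance = 46.51 - 49.61 = -3.10
Trade balance (goods + services) = 58.05 + (-3.10) = 54.95
Net primary income = 11.26
Net secondary income = 5.87
Current account = 54.95 + 11.26 + 5.87 = 72.08

72.08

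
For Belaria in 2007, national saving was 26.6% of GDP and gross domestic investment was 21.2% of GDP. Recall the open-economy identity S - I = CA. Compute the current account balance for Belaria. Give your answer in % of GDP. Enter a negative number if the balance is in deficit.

S - I = CA (net lending to the rest of the world).
CA = S - I = 26.6 - 21.2 = 5.4

5.4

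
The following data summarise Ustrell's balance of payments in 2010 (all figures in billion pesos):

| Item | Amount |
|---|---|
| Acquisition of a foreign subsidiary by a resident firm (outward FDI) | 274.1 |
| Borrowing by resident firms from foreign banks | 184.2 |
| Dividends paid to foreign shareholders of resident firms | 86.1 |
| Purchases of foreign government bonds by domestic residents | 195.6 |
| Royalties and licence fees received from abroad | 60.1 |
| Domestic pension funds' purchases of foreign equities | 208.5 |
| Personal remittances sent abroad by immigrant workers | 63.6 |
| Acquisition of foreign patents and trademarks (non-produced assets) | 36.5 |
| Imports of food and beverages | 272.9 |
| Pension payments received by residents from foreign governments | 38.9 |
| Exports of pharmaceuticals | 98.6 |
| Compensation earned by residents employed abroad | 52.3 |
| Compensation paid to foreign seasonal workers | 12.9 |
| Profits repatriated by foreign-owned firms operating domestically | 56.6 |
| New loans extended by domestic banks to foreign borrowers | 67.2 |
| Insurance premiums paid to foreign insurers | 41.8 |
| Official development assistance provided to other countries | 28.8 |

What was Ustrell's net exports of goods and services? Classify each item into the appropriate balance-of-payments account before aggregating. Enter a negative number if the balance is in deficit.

Goods: 98.6 - 272.9 = -174.3
Services: -41.8 + 60.1 = 18.3
Trade balance = -174.3 + 18.3 = -156.0
(Excluded from the trade balance — financial account: acquisition of a foreign subsidiary by a resident firm (outward FDI) 274.1, borrowing by resident firms from foreign banks 184.2, purchases of foreign government bonds by domestic residents 195.6, domestic pension funds' purchases of foreign equities 208.5, new loans extended by domestic banks to foreign borrowers 67.2; primary income: dividends paid to foreign shareholders of resident firms 86.1, compensation earned by residents employed abroad 52.3, compensation paid to foreign seasonal workers 12.9, profits repatriated by foreign-owned firms operating domestically 56.6; secondary income: personal remittances sent abroad by immigrant workers 63.6, pension payments received by residents from foreign governments 38.9, official development assistance provided to other countries 28.8; capital account: acquisition of foreign patents and trademarks (non-produced assets) 36.5.)

-156.0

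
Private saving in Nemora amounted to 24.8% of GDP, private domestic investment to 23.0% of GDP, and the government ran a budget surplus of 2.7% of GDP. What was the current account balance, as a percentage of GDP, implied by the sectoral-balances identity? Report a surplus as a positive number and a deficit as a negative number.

By the sectoral-balances identity, CA = (S_private - I) + (T - G).
Private balance = 24.8 - 23.0 = 1.8
Government balance (T - G) = 2.7
CA = 1.8 + 2.7 = 4.5

4.5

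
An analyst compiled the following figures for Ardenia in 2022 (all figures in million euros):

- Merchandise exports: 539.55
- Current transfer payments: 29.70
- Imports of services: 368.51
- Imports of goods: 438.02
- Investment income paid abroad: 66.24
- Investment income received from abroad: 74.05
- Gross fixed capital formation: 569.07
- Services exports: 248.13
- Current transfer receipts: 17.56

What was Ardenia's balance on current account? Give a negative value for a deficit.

Goods balance = 539.55 - 438.02 = 101.53
Services balance = 248.13 - 368.51 = -120.38
Trade balance (goods + services) = 101.53 + (-120.38) = -18.85
Net primary income = 74.05 - 66.24 = 7.81
Net secondary income = 17.56 - 29.70 = -12.14
Current account = -18.85 + 7.81 + (-12.14) = -23.18

-23.18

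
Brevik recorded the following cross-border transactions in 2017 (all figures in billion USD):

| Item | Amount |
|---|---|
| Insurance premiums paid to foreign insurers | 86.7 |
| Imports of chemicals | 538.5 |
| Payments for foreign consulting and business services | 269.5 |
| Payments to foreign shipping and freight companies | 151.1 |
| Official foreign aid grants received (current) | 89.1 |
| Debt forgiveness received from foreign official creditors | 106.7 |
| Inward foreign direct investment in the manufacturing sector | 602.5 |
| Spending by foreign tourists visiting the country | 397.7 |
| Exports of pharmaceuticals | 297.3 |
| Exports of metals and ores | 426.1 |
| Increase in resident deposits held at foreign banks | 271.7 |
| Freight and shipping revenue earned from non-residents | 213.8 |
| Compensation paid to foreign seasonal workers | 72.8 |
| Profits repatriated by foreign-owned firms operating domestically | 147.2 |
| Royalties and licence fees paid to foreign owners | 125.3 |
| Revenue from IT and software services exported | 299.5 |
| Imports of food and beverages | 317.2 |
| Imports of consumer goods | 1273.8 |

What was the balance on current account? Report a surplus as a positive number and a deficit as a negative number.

-1258.6

Goods: 426.1 - 317.2 - 1273.8 - 538.5 + 297.3 = -1406.1
Services: -86.7 + 397.7 - 151.1 - 269.5 - 125.3 + 213.8 + 299.5 = 278.4
Primary income: -72.8 - 147.2 = -220.0
Secondary income: 89.1
Current account = (-1406.1) + 278.4 + (-220.0) + 89.1 = -1258.6
(Excluded from the current account — capital account: debt forgiveness received from foreign official creditors 106.7; financial account: inward foreign direct investment in the manufacturing sector 602.5, increase in resident deposits held at foreign banks 271.7.)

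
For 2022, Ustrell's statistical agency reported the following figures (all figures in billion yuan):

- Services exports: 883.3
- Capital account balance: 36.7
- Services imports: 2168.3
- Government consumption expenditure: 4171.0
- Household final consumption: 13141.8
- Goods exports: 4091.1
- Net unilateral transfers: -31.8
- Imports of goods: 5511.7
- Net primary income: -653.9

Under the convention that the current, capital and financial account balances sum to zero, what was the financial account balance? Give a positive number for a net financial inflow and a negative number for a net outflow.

Goods balance = 4091.1 - 5511.7 = -1420.6
Services balance = 883.3 - 2168.3 = -1285.0
Trade balance (goods + services) = -1420.6 + (-1285.0) = -2705.6
Net primary income = -653.9
Net secondary income = -31.8
Current account = -2705.6 + (-653.9) + (-31.8) = -3391.3
Financial account = -(-3391.3 + 36.7) = 3354.6

3354.6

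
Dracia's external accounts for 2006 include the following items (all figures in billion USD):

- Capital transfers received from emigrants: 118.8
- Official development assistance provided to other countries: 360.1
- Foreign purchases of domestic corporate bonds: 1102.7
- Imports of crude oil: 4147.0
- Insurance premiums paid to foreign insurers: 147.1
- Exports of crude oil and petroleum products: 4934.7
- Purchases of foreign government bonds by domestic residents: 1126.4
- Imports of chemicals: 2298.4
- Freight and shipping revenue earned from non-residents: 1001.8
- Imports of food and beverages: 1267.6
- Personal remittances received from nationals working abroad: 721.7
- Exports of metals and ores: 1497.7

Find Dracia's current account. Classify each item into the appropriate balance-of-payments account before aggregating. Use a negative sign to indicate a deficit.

-64.3

Goods: -4147.0 - 2298.4 + 4934.7 + 1497.7 - 1267.6 = -1280.6
Services: -147.1 + 1001.8 = 854.7
Secondary income: 721.7 - 360.1 = 361.6
Current account = (-1280.6) + 854.7 + 361.6 = -64.3
(Excluded from the current account — capital account: capital transfers received from emigrants 118.8; financial account: foreign purchases of domestic corporate bonds 1102.7, purchases of foreign government bonds by domestic residents 1126.4.)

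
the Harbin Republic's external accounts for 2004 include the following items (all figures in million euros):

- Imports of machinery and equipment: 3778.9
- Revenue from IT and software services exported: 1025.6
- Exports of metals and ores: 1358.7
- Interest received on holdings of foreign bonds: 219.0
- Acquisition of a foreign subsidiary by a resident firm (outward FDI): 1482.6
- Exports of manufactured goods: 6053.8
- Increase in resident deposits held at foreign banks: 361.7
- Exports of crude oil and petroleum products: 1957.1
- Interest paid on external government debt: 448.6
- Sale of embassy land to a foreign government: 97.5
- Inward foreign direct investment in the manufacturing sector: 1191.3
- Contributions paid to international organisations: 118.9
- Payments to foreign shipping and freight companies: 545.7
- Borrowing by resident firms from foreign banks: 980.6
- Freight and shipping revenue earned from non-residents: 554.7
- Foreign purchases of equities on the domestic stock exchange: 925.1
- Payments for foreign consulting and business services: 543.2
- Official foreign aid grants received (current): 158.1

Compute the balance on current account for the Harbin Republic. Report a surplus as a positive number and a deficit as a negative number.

Goods: 1358.7 - 3778.9 + 6053.8 + 1957.1 = 5590.7
Services: -543.2 + 1025.6 + 554.7 - 545.7 = 491.4
Primary income: -448.6 + 219.0 = -229.6
Secondary income: -118.9 + 158.1 = 39.2
Current account = 5590.7 + 491.4 + (-229.6) + 39.2 = 5891.7
(Excluded from the current account — financial account: acquisition of a foreign subsidiary by a resident firm (outward FDI) 1482.6, increase in resident deposits held at foreign banks 361.7, inward foreign direct investment in the manufacturing sector 1191.3, borrowing by resident firms from foreign banks 980.6, foreign purchases of equities on the domestic stock exchange 925.1; capital account: sale of embassy land to a foreign government 97.5.)

5891.7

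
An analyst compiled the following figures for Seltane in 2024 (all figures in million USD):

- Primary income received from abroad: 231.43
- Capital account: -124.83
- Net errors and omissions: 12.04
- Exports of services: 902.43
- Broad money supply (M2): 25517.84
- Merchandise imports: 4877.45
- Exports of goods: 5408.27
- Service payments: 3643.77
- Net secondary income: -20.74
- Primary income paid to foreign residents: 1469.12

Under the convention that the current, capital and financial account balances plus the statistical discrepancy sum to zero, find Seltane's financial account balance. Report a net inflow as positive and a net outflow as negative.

Goods balance = 5408.27 - 4877.45 = 530.82
Services balance = 902.43 - 3643.77 = -2741.34
Trade balance (goods + services) = 530.82 + (-2741.34) = -2210.52
Net primary income = 231.43 - 1469.12 = -1237.69
Net secondary income = -20.74
Current account = -2210.52 + (-1237.69) + (-20.74) = -3468.95
Financial account = -(-3468.95 + (-124.83) + 12.04) = 3581.74

3581.74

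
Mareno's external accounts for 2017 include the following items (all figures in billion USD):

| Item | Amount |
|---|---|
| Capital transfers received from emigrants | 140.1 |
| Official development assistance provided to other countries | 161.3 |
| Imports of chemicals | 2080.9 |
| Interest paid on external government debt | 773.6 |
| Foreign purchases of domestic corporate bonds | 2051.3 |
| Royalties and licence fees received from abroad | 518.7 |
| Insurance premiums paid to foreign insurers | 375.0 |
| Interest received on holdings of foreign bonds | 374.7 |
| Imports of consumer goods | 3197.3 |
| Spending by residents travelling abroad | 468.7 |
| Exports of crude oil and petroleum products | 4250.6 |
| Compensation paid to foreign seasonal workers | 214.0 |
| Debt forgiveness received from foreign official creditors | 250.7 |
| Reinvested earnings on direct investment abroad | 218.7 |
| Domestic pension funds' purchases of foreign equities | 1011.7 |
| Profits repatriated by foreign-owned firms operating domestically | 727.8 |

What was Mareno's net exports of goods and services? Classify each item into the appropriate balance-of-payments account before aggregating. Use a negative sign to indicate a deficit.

-1352.6

Goods: -3197.3 + 4250.6 - 2080.9 = -1027.6
Services: -375.0 - 468.7 + 518.7 = -325.0
Trade balance = -1027.6 + (-325.0) = -1352.6
(Excluded from the trade balance — capital account: capital transfers received from emigrants 140.1, debt forgiveness received from foreign official creditors 250.7; secondary income: official development assistance provided to other countries 161.3; primary income: interest paid on external government debt 773.6, interest received on holdings of foreign bonds 374.7, compensation paid to foreign seasonal workers 214.0, reinvested earnings on direct investment abroad 218.7, profits repatriated by foreign-owned firms operating domestically 727.8; financial account: foreign purchases of domestic corporate bonds 2051.3, domestic pension funds' purchases of foreign equities 1011.7.)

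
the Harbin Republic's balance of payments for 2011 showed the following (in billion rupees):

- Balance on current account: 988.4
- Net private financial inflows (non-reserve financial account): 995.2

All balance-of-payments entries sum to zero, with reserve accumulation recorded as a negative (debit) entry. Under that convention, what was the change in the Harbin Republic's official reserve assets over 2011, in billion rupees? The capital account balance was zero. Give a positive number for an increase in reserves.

1983.6

Official reserve transactions balance = -(988.4 + 995.2) = -1983.6
An accumulation of reserves is recorded as a debit (negative entry), so the change in the stock of reserves is the negative of that balance.
Change in official reserves = -(-1983.6) = 1983.6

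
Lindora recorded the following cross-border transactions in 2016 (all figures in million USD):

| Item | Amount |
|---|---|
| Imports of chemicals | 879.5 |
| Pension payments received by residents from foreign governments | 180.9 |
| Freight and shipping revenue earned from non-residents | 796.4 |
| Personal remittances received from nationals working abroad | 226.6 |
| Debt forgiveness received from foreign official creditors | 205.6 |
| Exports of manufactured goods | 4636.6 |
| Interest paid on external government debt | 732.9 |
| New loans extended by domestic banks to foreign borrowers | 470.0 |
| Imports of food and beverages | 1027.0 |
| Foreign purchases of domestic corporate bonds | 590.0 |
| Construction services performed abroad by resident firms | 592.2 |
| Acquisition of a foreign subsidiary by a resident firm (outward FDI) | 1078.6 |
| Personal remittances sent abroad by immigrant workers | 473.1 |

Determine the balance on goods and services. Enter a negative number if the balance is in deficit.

4118.7

Goods: 4636.6 - 1027.0 - 879.5 = 2730.1
Services: 796.4 + 592.2 = 1388.6
Trade balance = 2730.1 + 1388.6 = 4118.7
(Excluded from the trade balance — secondary income: pension payments received by residents from foreign governments 180.9, personal remittances received from nationals working abroad 226.6, personal remittances sent abroad by immigrant workers 473.1; capital account: debt forgiveness received from foreign official creditors 205.6; primary income: interest paid on external government debt 732.9; financial account: new loans extended by domestic banks to foreign borrowers 470.0, foreign purchases of domestic corporate bonds 590.0, acquisition of a foreign subsidiary by a resident firm (outward FDI) 1078.6.)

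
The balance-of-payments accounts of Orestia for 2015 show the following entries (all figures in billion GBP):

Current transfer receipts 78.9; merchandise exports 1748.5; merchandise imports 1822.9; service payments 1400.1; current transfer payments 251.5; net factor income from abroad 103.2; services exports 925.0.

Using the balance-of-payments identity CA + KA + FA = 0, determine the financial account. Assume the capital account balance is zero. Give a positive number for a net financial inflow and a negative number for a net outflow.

Goods balance = 1748.5 - 1822.9 = -74.4
Services balance = 925.0 - 1400.1 = -475.1
Trade balance (goods + services) = -74.4 + (-475.1) = -549.5
Net primary income = 103.2
Net secondary income = 78.9 - 251.5 = -172.6
Current account = -549.5 + 103.2 + (-172.6) = -618.9
Financial account = -(-618.9) = 618.9

618.9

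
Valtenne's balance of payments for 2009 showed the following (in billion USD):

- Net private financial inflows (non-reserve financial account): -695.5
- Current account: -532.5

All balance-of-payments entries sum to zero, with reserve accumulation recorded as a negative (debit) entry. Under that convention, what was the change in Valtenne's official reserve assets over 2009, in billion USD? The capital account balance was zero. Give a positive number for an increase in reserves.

-1228.0

Official reserve transactions balance = -((-532.5) + (-695.5)) = 1228.0
An accumulation of reserves is recorded as a debit (negative entry), so the change in the stock of reserves is the negative of that balance.
Change in official reserves = -(1228.0) = -1228.0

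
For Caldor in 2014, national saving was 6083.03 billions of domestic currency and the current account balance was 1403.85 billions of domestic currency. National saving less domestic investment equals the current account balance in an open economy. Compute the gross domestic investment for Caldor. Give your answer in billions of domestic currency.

S - I = CA (net lending to the rest of the world).
I = S - CA = 6083.03 - 1403.85 = 4679.18

4679.18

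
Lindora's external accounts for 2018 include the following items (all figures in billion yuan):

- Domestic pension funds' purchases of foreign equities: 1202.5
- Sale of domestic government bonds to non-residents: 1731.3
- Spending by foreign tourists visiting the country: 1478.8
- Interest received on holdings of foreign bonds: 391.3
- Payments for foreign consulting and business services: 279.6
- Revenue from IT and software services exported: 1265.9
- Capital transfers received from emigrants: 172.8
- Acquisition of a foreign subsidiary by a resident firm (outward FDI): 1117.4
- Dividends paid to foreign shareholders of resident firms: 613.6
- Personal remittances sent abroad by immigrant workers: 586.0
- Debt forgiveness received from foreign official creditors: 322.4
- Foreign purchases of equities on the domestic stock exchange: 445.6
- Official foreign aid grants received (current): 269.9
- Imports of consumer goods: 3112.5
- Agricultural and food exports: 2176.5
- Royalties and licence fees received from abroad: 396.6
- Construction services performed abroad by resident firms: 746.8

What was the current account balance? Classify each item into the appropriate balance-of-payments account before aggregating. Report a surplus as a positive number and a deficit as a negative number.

2134.1

Goods: -3112.5 + 2176.5 = -936.0
Services: 1265.9 + 1478.8 - 279.6 + 396.6 + 746.8 = 3608.5
Primary income: -613.6 + 391.3 = -222.3
Secondary income: -586.0 + 269.9 = -316.1
Current account = (-936.0) + 3608.5 + (-222.3) + (-316.1) = 2134.1
(Excluded from the current account — financial account: domestic pension funds' purchases of foreign equities 1202.5, sale of domestic government bonds to non-residents 1731.3, acquisition of a foreign subsidiary by a resident firm (outward FDI) 1117.4, foreign purchases of equities on the domestic stock exchange 445.6; capital account: capital transfers received from emigrants 172.8, debt forgiveness received from foreign official creditors 322.4.)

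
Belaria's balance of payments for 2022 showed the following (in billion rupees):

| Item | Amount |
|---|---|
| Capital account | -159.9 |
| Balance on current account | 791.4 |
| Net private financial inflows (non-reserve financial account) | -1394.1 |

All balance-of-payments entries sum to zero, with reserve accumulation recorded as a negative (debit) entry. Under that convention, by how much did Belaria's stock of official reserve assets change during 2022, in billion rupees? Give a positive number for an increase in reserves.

-762.6

Official reserve transactions balance = -(791.4 + (-159.9) + (-1394.1)) = 762.6
An accumulation of reserves is recorded as a debit (negative entry), so the change in the stock of reserves is the negative of that balance.
Change in official reserves = -(762.6) = -762.6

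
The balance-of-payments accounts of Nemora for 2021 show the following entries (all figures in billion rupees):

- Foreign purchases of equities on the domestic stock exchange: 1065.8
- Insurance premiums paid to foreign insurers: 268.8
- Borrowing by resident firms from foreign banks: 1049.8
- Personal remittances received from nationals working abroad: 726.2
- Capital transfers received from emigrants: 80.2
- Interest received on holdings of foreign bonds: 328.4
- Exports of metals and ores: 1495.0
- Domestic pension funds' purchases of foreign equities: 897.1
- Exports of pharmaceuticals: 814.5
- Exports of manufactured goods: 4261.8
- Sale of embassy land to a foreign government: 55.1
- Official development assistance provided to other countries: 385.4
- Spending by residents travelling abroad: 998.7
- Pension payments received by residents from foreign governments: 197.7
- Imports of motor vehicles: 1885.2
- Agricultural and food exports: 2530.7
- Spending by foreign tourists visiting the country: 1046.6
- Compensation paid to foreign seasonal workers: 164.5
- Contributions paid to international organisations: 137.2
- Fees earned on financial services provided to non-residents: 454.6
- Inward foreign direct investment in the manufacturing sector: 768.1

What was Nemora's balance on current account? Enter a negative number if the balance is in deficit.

Goods: 1495.0 + 4261.8 + 2530.7 + 814.5 - 1885.2 = 7216.8
Services: -268.8 + 454.6 + 1046.6 - 998.7 = 233.7
Primary income: -164.5 + 328.4 = 163.9
Secondary income: -385.4 + 726.2 - 137.2 + 197.7 = 401.3
Current account = 7216.8 + 233.7 + 163.9 + 401.3 = 8015.7
(Excluded from the current account — financial account: foreign purchases of equities on the domestic stock exchange 1065.8, borrowing by resident firms from foreign banks 1049.8, domestic pension funds' purchases of foreign equities 897.1, inward foreign direct investment in the manufacturing sector 768.1; capital account: capital transfers received from emigrants 80.2, sale of embassy land to a foreign government 55.1.)

8015.7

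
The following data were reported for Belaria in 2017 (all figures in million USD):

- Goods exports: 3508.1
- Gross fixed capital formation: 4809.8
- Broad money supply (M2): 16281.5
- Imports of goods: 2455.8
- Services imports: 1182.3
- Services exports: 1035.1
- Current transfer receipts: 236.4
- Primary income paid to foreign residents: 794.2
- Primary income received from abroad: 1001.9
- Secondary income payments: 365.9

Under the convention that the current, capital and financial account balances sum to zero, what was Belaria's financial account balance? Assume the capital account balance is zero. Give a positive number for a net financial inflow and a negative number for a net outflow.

Goods balance = 3508.1 - 2455.8 = 1052.3
Services balance = 1035.1 - 1182.3 = -147.2
Trade balance (goods + services) = 1052.3 + (-147.2) = 905.1
Net primary income = 1001.9 - 794.2 = 207.7
Net secondary income = 236.4 - 365.9 = -129.5
Current account = 905.1 + 207.7 + (-129.5) = 983.3
Financial account = -(983.3) = -983.3

-983.3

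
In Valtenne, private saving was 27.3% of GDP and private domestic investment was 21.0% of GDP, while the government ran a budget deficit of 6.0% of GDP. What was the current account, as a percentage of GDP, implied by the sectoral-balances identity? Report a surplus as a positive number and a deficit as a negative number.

0.3

By the sectoral-balances identity, CA = (S_private - I) + (T - G).
Private balance = 27.3 - 21.0 = 6.3
Government balance (T - G) = -6.0
CA = 6.3 + (-6.0) = 0.3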